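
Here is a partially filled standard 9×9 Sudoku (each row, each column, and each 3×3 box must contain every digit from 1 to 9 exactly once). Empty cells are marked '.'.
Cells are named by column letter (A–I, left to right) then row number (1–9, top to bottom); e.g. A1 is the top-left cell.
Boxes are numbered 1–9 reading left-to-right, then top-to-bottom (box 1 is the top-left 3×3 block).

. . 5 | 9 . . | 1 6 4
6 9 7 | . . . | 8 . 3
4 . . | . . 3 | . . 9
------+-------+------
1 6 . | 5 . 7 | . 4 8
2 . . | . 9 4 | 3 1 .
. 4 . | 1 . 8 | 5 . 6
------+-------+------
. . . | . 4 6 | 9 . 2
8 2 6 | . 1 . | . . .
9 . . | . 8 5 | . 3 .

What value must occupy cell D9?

Cell D9 itself could take any of {2, 7} by direct elimination.
Consider where 2 can go in box 8.
D7 is out (row 7 already has a 2).
D8 is out (row 8 already has a 2).
F8 is out (row 8 already has a 2).
So the only cell in box 8 that can hold 2 is D9.
Therefore D9 = 2.

2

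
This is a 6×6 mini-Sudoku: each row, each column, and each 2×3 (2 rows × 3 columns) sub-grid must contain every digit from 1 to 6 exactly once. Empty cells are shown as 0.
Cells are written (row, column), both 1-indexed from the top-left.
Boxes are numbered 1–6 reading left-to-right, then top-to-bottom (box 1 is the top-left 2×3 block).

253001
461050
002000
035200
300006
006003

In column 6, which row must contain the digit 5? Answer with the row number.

Consider where 5 can go in column 6.
(2,6) is out (row 2 already has a 5).
(4,6) is out (row 4 already has a 5).
So the only cell in column 6 that can hold 5 is (3,6).
That is row 3.

3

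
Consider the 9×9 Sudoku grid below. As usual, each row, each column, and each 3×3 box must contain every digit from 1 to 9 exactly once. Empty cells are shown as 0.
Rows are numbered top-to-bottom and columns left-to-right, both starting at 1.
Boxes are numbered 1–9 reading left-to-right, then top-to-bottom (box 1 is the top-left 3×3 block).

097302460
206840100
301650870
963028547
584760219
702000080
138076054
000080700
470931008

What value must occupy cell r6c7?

3

Cell r6c7 itself could take any of {3, 6} by direct elimination.
Consider where 3 can go in column 7.
r7c7 is out (row 7 already has a 3).
r9c7 is out (row 9 already has a 3).
So the only cell in column 7 that can hold 3 is r6c7.
Therefore r6c7 = 3.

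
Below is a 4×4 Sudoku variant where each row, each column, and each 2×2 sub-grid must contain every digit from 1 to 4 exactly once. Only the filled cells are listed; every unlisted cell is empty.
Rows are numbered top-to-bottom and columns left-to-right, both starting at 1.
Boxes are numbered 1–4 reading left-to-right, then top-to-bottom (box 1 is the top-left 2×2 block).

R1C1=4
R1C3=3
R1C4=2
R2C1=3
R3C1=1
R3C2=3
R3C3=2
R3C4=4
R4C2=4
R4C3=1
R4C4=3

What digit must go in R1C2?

Row 1 already contains {2, 3, 4}.
Column 2 already contains {3, 4}.
Its 2×2 block (box 1) already contains {3, 4}.
The only value from 1–4 not eliminated is 1, so R1C2 = 1.

1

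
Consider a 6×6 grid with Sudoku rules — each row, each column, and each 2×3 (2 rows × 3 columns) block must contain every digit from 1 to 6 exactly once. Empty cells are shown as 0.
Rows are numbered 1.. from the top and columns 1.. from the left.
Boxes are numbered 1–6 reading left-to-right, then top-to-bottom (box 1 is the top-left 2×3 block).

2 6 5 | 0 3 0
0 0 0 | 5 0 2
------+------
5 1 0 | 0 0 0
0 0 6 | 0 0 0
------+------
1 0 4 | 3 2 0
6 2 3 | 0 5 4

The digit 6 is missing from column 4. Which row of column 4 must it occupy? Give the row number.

Consider where 6 can go in column 4.
row 1, column 4 is out (row 1 already has a 6).
row 4, column 4 is out (row 4 already has a 6).
row 6, column 4 is out (row 6 already has a 6).
So the only cell in column 4 that can hold 6 is row 3, column 4.
That is row 3.

3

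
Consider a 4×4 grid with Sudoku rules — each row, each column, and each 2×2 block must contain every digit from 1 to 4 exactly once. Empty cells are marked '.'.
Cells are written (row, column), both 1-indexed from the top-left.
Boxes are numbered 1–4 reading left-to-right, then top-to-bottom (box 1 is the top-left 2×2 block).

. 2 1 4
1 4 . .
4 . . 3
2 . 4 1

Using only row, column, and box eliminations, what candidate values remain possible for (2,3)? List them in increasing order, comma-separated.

Row 2 already contains {1, 4}.
Column 3 already contains {1, 4}.
Its 2×2 block (box 2) already contains {1, 4}.
Removing those from 1–4 leaves {2, 3} as the candidates for (2,3).

2,3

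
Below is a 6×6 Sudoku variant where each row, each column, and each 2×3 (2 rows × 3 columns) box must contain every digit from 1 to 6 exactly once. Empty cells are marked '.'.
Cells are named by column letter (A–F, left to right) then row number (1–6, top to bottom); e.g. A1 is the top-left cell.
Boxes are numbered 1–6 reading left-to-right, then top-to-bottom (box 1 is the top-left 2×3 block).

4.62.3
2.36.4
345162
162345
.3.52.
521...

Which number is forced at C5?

Row 5 already contains {2, 3, 5}.
Column C already contains {1, 2, 3, 5, 6}.
Its 2×3 block (box 5) already contains {1, 2, 3, 5}.
The only value from 1–6 not eliminated is 4, so C5 = 4.

4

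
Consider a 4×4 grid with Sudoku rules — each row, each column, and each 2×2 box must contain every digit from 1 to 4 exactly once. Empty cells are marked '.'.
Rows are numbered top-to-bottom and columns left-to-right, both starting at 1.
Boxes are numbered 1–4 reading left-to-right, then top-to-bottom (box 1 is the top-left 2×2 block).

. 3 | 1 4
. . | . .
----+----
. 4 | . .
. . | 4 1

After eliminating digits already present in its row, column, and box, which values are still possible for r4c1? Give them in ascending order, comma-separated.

2,3

Row 4 already contains {1, 4}.
Column 1 already contains {}.
Its 2×2 block (box 3) already contains {4}.
Removing those from 1–4 leaves {2, 3} as the candidates for r4c1.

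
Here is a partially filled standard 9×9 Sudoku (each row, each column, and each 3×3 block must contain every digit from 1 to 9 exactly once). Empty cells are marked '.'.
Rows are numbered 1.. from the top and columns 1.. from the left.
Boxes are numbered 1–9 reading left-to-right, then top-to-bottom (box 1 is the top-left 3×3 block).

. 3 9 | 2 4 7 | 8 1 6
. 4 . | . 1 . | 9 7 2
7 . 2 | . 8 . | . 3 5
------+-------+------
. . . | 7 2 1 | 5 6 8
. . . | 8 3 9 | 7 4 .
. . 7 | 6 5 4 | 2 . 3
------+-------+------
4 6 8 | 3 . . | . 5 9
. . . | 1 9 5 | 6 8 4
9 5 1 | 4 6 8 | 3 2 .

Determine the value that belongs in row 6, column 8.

Row 6 already contains {2, 3, 4, 5, 6, 7}.
Column 8 already contains {1, 2, 3, 4, 5, 6, 7, 8}.
Its 3×3 block (box 6) already contains {2, 3, 4, 5, 6, 7, 8}.
The only value from 1–9 not eliminated is 9, so row 6, column 8 = 9.

9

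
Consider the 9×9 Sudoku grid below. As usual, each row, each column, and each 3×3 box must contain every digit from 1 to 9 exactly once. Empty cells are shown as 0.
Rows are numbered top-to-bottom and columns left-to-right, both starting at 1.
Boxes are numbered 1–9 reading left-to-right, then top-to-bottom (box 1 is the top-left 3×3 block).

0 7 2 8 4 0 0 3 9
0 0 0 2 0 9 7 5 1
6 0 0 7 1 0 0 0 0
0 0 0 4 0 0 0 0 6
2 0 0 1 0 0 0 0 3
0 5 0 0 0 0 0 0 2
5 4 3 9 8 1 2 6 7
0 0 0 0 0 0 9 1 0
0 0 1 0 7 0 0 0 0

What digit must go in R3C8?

2

Cell R3C8 itself could take any of {2, 4, 8} by direct elimination.
Consider where 2 can go in row 3.
R3C2 is out (box 1 already has a 2).
R3C3 is out (column 3 already has a 2).
R3C6 is out (box 2 already has a 2).
R3C7 is out (column 7 already has a 2).
R3C9 is out (column 9 already has a 2).
So the only cell in row 3 that can hold 2 is R3C8.
Therefore R3C8 = 2.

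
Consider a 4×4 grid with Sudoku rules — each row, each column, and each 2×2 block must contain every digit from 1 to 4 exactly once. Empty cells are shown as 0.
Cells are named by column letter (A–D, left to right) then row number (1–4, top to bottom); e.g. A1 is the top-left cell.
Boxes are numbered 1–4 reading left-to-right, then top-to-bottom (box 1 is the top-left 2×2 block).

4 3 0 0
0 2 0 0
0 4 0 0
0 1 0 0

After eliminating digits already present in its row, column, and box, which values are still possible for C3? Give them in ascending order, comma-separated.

Row 3 already contains {4}.
Column C already contains {}.
Its 2×2 block (box 4) already contains {}.
Removing those from 1–4 leaves {1, 2, 3} as the candidates for C3.

1,2,3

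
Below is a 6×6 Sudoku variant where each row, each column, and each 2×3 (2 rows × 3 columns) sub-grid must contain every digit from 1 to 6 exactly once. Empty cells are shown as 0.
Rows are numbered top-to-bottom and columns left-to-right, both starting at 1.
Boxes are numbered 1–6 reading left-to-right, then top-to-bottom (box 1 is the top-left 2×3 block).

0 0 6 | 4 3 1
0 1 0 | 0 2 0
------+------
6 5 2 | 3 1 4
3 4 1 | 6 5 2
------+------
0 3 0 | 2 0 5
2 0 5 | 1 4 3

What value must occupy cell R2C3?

Cell R2C3 itself could take any of {3, 4} by direct elimination.
Consider where 3 can go in column 3.
R5C3 is out (row 5 already has a 3).
So the only cell in column 3 that can hold 3 is R2C3.
Therefore R2C3 = 3.

3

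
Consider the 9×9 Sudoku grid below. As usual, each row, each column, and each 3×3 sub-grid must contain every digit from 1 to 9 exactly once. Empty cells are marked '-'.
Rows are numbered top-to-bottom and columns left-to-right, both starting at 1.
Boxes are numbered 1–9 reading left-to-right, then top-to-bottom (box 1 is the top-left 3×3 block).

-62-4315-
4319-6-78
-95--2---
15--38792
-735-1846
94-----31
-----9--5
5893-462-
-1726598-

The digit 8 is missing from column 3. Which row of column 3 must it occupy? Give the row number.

6

Consider where 8 can go in column 3.
R4C3 is out (row 4 already has a 8).
R7C3 is out (box 7 already has a 8).
So the only cell in column 3 that can hold 8 is R6C3.
That is row 6.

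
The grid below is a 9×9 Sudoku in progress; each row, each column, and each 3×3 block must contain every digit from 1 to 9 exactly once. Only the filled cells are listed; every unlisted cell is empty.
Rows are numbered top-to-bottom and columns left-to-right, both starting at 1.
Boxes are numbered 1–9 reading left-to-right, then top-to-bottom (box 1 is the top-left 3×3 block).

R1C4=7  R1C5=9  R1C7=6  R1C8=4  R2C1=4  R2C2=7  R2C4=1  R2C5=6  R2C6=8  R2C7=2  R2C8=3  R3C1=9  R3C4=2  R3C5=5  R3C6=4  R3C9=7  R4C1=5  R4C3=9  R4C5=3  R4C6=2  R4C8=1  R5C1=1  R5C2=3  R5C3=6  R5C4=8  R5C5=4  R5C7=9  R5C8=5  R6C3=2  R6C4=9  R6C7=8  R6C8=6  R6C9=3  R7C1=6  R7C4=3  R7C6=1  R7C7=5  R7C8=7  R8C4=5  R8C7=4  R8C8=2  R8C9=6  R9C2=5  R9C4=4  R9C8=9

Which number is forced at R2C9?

9

Cell R2C9 itself could take any of {5, 9} by direct elimination.
Consider where 9 can go in box 3.
R1C9 is out (row 1 already has a 9).
R3C7 is out (row 3 already has a 9).
R3C8 is out (row 3 already has a 9).
So the only cell in box 3 that can hold 9 is R2C9.
Therefore R2C9 = 9.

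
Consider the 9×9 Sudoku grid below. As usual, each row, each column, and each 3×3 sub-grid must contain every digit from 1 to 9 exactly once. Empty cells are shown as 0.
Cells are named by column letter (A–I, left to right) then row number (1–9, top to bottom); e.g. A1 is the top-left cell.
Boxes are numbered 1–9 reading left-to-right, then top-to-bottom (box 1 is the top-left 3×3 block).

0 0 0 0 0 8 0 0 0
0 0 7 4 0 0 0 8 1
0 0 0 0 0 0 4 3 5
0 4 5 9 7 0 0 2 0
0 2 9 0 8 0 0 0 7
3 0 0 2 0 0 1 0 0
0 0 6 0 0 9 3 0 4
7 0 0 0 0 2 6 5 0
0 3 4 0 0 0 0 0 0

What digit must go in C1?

3

Cell C1 itself could take any of {1, 2, 3} by direct elimination.
Consider where 3 can go in box 1.
A1 is out (column A already has a 3). B1 is out (column B already has a 3). A2 is out (column A already has a 3). B2 is out (column B already has a 3). The remaining empty cells in box 1 are similarly blocked.
So the only cell in box 1 that can hold 3 is C1.
Therefore C1 = 3.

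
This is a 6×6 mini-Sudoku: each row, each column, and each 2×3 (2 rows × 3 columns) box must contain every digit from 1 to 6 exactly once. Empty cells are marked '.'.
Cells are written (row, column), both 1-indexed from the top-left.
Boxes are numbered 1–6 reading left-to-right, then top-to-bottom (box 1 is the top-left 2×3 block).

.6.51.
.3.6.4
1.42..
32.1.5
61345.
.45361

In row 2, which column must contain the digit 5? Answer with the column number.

Consider where 5 can go in row 2.
(2,3) is out (column 3 already has a 5).
(2,5) is out (column 5 already has a 5).
So the only cell in row 2 that can hold 5 is (2,1).
That is column 1.

1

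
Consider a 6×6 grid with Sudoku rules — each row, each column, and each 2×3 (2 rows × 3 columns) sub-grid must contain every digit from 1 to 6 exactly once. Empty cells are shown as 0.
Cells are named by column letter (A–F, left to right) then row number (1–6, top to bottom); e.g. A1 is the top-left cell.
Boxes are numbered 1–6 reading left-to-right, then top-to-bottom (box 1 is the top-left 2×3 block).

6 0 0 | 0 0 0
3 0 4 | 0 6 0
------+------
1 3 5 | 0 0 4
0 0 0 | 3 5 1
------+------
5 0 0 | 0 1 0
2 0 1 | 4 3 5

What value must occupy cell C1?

Row 1 already contains {6}.
Column C already contains {1, 4, 5}.
Its 2×3 block (box 1) already contains {3, 4, 6}.
The only value from 1–6 not eliminated is 2, so C1 = 2.

2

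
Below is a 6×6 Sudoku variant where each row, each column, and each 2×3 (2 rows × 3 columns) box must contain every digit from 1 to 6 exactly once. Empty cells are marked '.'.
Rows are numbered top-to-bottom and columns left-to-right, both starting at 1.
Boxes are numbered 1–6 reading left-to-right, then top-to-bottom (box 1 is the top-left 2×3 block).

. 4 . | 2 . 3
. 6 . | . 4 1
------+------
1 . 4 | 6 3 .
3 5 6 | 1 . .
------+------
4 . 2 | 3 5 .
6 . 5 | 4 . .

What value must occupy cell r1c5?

6

Row 1 already contains {2, 3, 4}.
Column 5 already contains {3, 4, 5}.
Its 2×3 block (box 2) already contains {1, 2, 3, 4}.
The only value from 1–6 not eliminated is 6, so r1c5 = 6.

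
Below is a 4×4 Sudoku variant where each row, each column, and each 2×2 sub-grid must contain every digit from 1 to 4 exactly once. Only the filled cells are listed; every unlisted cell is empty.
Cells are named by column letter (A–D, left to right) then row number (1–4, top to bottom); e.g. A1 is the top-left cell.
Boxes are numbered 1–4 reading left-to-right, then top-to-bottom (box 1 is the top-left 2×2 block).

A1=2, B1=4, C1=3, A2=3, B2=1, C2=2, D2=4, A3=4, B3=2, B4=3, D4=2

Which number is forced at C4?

4

Cell C4 itself could take any of {1, 4} by direct elimination.
Consider where 4 can go in column C.
C3 is out (row 3 already has a 4).
So the only cell in column C that can hold 4 is C4.
Therefore C4 = 4.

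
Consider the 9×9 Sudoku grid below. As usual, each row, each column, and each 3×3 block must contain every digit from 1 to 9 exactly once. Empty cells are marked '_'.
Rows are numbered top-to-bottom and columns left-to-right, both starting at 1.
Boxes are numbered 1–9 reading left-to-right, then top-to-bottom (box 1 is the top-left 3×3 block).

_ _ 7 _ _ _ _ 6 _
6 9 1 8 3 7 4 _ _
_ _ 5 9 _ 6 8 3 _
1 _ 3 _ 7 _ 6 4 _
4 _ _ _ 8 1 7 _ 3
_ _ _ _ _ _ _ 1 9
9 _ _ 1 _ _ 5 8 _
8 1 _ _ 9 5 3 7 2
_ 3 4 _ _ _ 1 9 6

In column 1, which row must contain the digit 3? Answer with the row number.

Consider where 3 can go in column 1.
r3c1 is out (row 3 already has a 3).
r6c1 is out (box 4 already has a 3).
r9c1 is out (row 9 already has a 3).
So the only cell in column 1 that can hold 3 is r1c1.
That is row 1.

1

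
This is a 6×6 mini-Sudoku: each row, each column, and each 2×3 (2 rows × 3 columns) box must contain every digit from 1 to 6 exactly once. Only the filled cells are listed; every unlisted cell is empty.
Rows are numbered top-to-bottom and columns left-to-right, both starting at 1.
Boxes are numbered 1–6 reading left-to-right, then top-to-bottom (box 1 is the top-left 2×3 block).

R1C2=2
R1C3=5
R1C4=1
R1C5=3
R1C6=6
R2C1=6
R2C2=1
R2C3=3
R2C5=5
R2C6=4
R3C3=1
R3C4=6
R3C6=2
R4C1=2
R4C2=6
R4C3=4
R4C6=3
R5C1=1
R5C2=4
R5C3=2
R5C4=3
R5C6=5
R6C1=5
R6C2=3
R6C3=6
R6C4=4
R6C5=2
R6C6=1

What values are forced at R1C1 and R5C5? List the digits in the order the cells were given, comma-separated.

4,6

For R1C1:
  Row 1 already contains {1, 2, 3, 5, 6}.
  Column 1 already contains {1, 2, 5, 6}.
  Its 2×3 block (box 1) already contains {1, 2, 3, 5, 6}.
  The only value from 1–6 not eliminated is 4, so R1C1 = 4.
For R5C5:
  Row 5 already contains {1, 2, 3, 4, 5}.
  Column 5 already contains {2, 3, 5}.
  Its 2×3 block (box 6) already contains {1, 2, 3, 4, 5}.
  The only value from 1–6 not eliminated is 6, so R5C5 = 6.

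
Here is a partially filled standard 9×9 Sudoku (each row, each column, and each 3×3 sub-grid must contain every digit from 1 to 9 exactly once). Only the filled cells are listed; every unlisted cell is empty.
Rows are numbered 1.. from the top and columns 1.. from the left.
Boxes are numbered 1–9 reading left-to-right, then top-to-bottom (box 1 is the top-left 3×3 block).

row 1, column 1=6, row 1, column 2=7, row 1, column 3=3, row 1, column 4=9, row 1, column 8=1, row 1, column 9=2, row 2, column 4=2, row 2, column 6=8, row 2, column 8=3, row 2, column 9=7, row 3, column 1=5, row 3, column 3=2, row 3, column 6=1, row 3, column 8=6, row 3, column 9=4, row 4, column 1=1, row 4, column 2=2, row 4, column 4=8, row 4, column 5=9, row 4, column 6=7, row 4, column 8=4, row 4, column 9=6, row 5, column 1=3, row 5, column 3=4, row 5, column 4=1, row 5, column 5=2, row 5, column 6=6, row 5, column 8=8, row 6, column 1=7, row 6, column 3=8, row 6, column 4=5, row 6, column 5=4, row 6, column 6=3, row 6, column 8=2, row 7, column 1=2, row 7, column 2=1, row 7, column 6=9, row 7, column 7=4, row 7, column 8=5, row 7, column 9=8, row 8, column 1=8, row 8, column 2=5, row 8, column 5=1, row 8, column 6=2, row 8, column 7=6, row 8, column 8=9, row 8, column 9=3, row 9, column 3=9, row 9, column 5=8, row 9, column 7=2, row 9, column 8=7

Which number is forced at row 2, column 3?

1

Row 2 already contains {2, 3, 7, 8}.
Column 3 already contains {2, 3, 4, 8, 9}.
Its 3×3 block (box 1) already contains {2, 3, 5, 6, 7}.
The only value from 1–9 not eliminated is 1, so row 2, column 3 = 1.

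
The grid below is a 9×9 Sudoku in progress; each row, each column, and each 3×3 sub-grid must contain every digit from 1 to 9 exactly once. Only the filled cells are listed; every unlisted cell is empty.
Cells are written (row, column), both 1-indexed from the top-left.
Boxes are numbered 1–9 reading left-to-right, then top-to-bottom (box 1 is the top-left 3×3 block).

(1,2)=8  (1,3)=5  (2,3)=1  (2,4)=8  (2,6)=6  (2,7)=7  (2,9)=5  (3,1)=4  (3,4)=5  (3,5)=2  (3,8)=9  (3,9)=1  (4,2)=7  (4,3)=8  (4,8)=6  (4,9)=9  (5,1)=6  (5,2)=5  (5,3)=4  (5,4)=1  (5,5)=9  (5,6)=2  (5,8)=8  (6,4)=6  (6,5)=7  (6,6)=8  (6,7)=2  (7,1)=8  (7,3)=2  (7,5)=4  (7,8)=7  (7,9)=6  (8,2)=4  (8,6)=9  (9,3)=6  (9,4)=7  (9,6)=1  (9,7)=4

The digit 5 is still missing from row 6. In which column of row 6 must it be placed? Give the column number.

Consider where 5 can go in row 6.
(6,1) is out (box 4 already has a 5).
(6,2) is out (column 2 already has a 5).
(6,3) is out (column 3 already has a 5).
(6,9) is out (column 9 already has a 5).
So the only cell in row 6 that can hold 5 is (6,8).
That is column 8.

8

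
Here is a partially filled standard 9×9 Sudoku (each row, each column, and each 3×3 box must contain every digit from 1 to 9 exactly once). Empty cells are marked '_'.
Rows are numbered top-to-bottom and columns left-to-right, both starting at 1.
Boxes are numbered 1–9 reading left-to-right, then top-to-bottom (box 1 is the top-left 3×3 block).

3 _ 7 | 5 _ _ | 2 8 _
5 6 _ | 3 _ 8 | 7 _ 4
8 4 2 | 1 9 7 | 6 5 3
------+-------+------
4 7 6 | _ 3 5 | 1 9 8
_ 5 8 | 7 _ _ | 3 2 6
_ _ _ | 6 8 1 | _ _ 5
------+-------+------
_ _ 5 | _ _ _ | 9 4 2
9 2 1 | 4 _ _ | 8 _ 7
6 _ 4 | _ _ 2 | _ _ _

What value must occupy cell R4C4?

2

Row 4 already contains {1, 3, 4, 5, 6, 7, 8, 9}.
Column 4 already contains {1, 3, 4, 5, 6, 7}.
Its 3×3 block (box 5) already contains {1, 3, 5, 6, 7, 8}.
The only value from 1–9 not eliminated is 2, so R4C4 = 2.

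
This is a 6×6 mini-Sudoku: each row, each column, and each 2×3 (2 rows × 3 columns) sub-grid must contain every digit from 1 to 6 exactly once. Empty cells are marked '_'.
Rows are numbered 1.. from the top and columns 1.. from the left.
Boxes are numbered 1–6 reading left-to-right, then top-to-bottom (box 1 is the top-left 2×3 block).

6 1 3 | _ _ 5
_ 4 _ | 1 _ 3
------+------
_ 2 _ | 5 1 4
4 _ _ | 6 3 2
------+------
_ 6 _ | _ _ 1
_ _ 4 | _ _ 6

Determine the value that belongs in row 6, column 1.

1

Cell row 6, column 1 itself could take any of {1, 2, 3, 5} by direct elimination.
Consider where 1 can go in column 1.
row 2, column 1 is out (row 2 already has a 1).
row 3, column 1 is out (row 3 already has a 1).
row 5, column 1 is out (row 5 already has a 1).
So the only cell in column 1 that can hold 1 is row 6, column 1.
Therefore row 6, column 1 = 1.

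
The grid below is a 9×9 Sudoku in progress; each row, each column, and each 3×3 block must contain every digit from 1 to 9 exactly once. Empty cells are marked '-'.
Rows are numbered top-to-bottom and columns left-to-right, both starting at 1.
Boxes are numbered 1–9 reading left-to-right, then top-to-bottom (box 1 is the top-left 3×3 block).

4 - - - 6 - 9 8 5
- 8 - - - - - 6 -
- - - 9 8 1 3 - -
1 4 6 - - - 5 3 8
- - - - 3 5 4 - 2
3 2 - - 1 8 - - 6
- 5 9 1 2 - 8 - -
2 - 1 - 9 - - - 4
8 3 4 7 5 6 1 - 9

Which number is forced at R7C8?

7

Row 7 already contains {1, 2, 5, 8, 9}.
Column 8 already contains {3, 6, 8}.
Its 3×3 block (box 9) already contains {1, 4, 8, 9}.
The only value from 1–9 not eliminated is 7, so R7C8 = 7.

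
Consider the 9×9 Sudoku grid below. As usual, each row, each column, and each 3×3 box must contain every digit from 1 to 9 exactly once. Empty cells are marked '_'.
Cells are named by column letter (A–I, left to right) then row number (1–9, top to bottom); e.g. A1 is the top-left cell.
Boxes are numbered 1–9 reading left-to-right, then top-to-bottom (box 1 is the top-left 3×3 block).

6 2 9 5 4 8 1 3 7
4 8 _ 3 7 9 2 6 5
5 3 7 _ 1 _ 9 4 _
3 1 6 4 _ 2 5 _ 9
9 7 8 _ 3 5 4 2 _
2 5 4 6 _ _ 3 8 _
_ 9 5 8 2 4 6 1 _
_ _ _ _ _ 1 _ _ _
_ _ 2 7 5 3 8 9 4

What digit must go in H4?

Row 4 already contains {1, 2, 3, 4, 5, 6, 9}.
Column H already contains {1, 2, 3, 4, 6, 8, 9}.
Its 3×3 block (box 6) already contains {2, 3, 4, 5, 8, 9}.
The only value from 1–9 not eliminated is 7, so H4 = 7.

7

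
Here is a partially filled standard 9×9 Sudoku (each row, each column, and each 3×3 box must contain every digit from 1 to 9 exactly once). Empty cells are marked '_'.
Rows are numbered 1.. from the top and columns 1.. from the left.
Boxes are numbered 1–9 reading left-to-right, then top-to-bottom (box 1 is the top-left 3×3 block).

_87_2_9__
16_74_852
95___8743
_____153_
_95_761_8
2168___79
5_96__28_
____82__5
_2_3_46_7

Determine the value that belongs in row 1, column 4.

5

Cell row 1, column 4 itself could take any of {1, 5} by direct elimination.
Consider where 5 can go in column 4.
row 3, column 4 is out (row 3 already has a 5).
row 4, column 4 is out (row 4 already has a 5).
row 5, column 4 is out (row 5 already has a 5).
row 8, column 4 is out (row 8 already has a 5).
So the only cell in column 4 that can hold 5 is row 1, column 4.
Therefore row 1, column 4 = 5.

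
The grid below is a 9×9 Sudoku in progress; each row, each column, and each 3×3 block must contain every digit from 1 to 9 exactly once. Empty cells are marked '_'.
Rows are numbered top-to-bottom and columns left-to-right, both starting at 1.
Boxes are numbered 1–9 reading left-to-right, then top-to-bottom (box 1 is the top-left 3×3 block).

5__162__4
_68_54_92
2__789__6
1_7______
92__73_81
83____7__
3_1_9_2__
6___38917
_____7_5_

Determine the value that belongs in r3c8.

3

Row 3 already contains {2, 6, 7, 8, 9}.
Column 8 already contains {1, 5, 8, 9}.
Its 3×3 block (box 3) already contains {2, 4, 6, 9}.
The only value from 1–9 not eliminated is 3, so r3c8 = 3.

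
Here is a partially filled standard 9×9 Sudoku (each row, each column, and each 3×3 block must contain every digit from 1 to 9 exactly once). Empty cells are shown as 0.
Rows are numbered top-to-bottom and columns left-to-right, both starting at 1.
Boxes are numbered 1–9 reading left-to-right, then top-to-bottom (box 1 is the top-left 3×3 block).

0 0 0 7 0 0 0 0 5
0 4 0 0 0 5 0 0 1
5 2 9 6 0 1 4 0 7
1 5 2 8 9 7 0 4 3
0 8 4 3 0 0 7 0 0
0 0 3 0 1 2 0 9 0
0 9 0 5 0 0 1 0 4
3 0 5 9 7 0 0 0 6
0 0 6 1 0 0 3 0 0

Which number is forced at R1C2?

Cell R1C2 itself could take any of {1, 3, 6} by direct elimination.
Consider where 3 can go in column 2.
R6C2 is out (row 6 already has a 3).
R8C2 is out (row 8 already has a 3).
R9C2 is out (row 9 already has a 3).
So the only cell in column 2 that can hold 3 is R1C2.
Therefore R1C2 = 3.

3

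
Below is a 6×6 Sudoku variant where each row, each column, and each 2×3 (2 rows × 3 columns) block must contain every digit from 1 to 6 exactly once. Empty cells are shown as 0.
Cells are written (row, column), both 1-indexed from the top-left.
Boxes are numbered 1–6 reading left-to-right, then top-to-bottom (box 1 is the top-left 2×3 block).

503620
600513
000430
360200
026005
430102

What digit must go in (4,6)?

Row 4 already contains {2, 3, 6}.
Column 6 already contains {2, 3, 5}.
Its 2×3 block (box 4) already contains {2, 3, 4}.
The only value from 1–6 not eliminated is 1, so (4,6) = 1.

1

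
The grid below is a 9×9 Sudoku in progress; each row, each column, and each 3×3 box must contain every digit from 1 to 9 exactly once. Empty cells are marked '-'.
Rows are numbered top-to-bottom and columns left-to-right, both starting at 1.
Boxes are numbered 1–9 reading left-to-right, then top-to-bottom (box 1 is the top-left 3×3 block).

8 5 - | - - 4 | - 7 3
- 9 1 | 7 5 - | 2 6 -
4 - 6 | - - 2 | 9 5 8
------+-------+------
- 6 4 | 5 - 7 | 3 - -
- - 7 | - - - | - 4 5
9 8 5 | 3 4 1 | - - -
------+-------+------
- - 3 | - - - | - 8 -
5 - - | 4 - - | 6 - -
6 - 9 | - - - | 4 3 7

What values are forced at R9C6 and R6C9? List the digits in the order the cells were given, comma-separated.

5,6

For R9C6:
  Consider where 5 can go in row 9.
  R9C2 is out (column 2 already has a 5).
  R9C4 is out (column 4 already has a 5).
  R9C5 is out (column 5 already has a 5).
  So the only cell in row 9 that can hold 5 is R9C6.
  So R9C6 = 5.
For R6C9:
  Consider where 6 can go in row 6.
  R6C7 is out (column 7 already has a 6).
  R6C8 is out (column 8 already has a 6).
  So the only cell in row 6 that can hold 6 is R6C9.
  So R6C9 = 6.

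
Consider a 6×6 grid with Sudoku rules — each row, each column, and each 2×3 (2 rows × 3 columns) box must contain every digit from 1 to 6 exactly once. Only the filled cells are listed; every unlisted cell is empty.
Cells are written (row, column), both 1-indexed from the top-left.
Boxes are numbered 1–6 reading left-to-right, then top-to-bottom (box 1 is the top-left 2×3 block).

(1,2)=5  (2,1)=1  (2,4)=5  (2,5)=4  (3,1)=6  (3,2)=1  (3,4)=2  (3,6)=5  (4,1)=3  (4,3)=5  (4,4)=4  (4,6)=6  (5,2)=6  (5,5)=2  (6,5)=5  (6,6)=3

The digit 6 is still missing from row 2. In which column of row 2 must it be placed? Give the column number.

3

Consider where 6 can go in row 2.
(2,2) is out (column 2 already has a 6).
(2,6) is out (column 6 already has a 6).
So the only cell in row 2 that can hold 6 is (2,3).
That is column 3.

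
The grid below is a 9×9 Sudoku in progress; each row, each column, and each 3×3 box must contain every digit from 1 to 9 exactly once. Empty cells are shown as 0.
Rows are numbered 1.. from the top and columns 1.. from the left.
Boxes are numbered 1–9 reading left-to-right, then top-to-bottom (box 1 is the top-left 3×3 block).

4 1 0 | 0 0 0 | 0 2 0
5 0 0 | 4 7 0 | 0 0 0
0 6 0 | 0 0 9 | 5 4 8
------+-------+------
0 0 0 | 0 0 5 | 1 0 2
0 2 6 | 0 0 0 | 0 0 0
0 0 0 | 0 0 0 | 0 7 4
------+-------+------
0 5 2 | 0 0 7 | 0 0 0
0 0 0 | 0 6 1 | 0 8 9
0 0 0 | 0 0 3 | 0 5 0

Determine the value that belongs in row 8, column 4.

5

Cell row 8, column 4 itself could take any of {2, 5} by direct elimination.
Consider where 5 can go in box 8.
row 7, column 4 is out (row 7 already has a 5).
row 7, column 5 is out (row 7 already has a 5).
row 9, column 4 is out (row 9 already has a 5).
row 9, column 5 is out (row 9 already has a 5).
So the only cell in box 8 that can hold 5 is row 8, column 4.
Therefore row 8, column 4 = 5.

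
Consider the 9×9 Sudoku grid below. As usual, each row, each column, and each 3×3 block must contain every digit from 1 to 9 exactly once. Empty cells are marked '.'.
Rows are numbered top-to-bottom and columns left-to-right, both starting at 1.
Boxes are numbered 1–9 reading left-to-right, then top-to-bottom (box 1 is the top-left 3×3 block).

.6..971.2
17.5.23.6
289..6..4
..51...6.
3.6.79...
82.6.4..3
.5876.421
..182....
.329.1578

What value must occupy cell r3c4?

3

Row 3 already contains {2, 4, 6, 8, 9}.
Column 4 already contains {1, 5, 6, 7, 8, 9}.
Its 3×3 block (box 2) already contains {2, 5, 6, 7, 9}.
The only value from 1–9 not eliminated is 3, so r3c4 = 3.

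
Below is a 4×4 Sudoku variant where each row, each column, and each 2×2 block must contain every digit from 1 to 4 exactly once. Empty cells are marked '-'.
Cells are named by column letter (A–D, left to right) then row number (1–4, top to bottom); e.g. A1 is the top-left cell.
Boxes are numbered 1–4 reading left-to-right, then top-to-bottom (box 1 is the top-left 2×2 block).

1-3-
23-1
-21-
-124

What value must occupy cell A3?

Cell A3 itself could take any of {3, 4} by direct elimination.
Consider where 4 can go in row 3.
D3 is out (column D already has a 4).
So the only cell in row 3 that can hold 4 is A3.
Therefore A3 = 4.

4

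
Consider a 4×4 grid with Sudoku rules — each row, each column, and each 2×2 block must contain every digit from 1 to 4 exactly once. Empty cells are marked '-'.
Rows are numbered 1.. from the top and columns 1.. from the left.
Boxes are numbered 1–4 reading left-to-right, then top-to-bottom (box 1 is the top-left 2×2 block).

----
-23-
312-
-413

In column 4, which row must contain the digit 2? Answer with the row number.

Consider where 2 can go in column 4.
row 2, column 4 is out (row 2 already has a 2).
row 3, column 4 is out (row 3 already has a 2).
So the only cell in column 4 that can hold 2 is row 1, column 4.
That is row 1.

1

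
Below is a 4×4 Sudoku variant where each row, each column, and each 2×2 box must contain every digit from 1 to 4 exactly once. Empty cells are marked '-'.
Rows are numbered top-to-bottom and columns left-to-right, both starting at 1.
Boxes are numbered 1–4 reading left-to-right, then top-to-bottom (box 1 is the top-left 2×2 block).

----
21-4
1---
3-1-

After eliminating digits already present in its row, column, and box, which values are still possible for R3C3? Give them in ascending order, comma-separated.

2,3,4

Row 3 already contains {1}.
Column 3 already contains {1}.
Its 2×2 block (box 4) already contains {1}.
Removing those from 1–4 leaves {2, 3, 4} as the candidates for R3C3.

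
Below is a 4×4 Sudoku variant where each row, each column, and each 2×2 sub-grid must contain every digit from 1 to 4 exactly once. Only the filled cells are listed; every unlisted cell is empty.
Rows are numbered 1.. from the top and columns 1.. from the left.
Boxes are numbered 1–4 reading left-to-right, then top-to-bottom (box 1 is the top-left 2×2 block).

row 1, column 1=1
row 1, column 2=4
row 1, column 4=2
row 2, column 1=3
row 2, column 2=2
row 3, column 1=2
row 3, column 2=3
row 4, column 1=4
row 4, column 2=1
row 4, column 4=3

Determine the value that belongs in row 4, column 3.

Row 4 already contains {1, 3, 4}.
Column 3 already contains {}.
Its 2×2 block (box 4) already contains {3}.
The only value from 1–4 not eliminated is 2, so row 4, column 3 = 2.

2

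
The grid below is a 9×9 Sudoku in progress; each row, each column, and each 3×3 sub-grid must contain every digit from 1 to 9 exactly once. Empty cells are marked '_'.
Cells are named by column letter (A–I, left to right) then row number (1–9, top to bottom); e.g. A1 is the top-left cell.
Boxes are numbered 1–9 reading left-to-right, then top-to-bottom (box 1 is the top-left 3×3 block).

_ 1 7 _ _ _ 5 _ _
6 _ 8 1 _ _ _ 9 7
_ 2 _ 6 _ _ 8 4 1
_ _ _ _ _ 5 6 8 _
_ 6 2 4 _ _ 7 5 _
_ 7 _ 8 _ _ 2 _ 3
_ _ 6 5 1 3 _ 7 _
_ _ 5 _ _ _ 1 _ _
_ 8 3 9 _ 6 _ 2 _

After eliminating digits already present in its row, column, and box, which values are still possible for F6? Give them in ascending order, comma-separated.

Row 6 already contains {2, 3, 7, 8}.
Column F already contains {3, 5, 6}.
Its 3×3 block (box 5) already contains {4, 5, 8}.
Removing those from 1–9 leaves {1, 9} as the candidates for F6.

1,9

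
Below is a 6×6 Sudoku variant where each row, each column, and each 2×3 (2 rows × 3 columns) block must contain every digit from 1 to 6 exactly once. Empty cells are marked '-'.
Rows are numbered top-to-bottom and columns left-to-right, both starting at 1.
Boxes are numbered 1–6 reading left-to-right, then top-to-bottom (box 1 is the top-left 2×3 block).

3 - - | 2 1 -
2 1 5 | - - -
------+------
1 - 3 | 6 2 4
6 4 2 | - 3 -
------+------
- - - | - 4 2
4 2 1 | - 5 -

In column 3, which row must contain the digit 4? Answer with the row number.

1

Consider where 4 can go in column 3.
r5c3 is out (row 5 already has a 4).
So the only cell in column 3 that can hold 4 is r1c3.
That is row 1.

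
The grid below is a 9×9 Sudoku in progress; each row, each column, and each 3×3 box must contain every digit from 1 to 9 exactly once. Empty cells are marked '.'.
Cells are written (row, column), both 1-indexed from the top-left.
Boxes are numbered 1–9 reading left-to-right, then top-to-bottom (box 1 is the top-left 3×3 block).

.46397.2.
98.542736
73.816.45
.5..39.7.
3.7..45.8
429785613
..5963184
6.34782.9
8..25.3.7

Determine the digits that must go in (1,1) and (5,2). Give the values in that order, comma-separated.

For (1,1):
  Consider where 5 can go in column 1.
  (4,1) is out (row 4 already has a 5).
  (7,1) is out (row 7 already has a 5).
  So the only cell in column 1 that can hold 5 is (1,1).
  So (1,1) = 5.
For (5,2):
  Consider where 6 can go in column 2.
  (7,2) is out (row 7 already has a 6).
  (8,2) is out (row 8 already has a 6).
  (9,2) is out (box 7 already has a 6).
  So the only cell in column 2 that can hold 6 is (5,2).
  So (5,2) = 6.

5,6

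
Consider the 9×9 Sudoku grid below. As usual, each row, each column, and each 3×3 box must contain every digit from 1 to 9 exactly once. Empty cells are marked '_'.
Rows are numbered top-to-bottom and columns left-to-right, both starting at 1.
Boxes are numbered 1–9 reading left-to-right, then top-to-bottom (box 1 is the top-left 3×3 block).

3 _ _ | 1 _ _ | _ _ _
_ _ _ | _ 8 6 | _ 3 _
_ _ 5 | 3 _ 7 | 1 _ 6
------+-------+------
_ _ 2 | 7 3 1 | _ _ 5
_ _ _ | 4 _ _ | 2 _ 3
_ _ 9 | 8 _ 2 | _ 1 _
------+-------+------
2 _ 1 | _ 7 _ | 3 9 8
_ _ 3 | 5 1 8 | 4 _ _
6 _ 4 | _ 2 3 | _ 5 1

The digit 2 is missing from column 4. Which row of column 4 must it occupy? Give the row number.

2

Consider where 2 can go in column 4.
R7C4 is out (row 7 already has a 2).
R9C4 is out (row 9 already has a 2).
So the only cell in column 4 that can hold 2 is R2C4.
That is row 2.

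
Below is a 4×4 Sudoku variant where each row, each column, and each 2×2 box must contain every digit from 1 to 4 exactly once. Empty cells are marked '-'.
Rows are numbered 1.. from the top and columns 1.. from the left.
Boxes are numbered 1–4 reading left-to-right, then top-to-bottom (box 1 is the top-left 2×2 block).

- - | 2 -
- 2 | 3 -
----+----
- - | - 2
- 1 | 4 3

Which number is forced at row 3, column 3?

1

Row 3 already contains {2}.
Column 3 already contains {2, 3, 4}.
Its 2×2 block (box 4) already contains {2, 3, 4}.
The only value from 1–4 not eliminated is 1, so row 3, column 3 = 1.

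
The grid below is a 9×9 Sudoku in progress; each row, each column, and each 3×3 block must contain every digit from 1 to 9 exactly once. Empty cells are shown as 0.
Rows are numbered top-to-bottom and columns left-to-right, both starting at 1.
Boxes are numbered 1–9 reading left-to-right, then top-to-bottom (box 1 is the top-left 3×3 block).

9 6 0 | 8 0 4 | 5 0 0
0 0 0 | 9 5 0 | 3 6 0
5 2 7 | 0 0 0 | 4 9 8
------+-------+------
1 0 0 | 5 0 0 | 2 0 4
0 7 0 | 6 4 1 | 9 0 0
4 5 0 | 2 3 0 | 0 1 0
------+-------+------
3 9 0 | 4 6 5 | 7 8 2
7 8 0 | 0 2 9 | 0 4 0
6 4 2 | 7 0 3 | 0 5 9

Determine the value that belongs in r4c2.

Row 4 already contains {1, 2, 4, 5}.
Column 2 already contains {2, 4, 5, 6, 7, 8, 9}.
Its 3×3 block (box 4) already contains {1, 4, 5, 7}.
The only value from 1–9 not eliminated is 3, so r4c2 = 3.

3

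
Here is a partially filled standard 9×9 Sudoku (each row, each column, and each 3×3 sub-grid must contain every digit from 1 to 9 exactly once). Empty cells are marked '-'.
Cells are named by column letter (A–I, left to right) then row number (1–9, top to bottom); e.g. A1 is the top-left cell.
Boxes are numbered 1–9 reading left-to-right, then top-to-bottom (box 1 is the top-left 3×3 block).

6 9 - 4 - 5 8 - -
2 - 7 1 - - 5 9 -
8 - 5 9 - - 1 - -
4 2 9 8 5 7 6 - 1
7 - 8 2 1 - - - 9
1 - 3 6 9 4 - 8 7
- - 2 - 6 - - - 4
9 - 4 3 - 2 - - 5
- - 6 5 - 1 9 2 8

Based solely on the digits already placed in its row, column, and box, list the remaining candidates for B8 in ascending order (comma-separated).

Row 8 already contains {2, 3, 4, 5, 9}.
Column B already contains {2, 9}.
Its 3×3 block (box 7) already contains {2, 4, 6, 9}.
Removing those from 1–9 leaves {1, 7, 8} as the candidates for B8.

1,7,8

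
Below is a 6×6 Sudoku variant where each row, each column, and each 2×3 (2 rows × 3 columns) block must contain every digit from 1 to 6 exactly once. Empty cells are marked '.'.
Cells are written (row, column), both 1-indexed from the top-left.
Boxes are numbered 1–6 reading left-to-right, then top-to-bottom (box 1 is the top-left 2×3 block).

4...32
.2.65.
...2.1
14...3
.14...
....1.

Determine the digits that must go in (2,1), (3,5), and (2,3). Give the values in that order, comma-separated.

For (2,1):
  Row 2 already contains {2, 5, 6}.
  Column 1 already contains {1, 4}.
  Its 2×3 block (box 1) already contains {2, 4}.
  The only value from 1–6 not eliminated is 3, so (2,1) = 3.
For (3,5):
  Consider where 4 can go in row 3.
  (3,1) is out (column 1 already has a 4).
  (3,2) is out (column 2 already has a 4).
  (3,3) is out (column 3 already has a 4).
  So the only cell in row 3 that can hold 4 is (3,5).
  So (3,5) = 4.
For (2,3):
  Consider where 1 can go in row 2.
  (2,1) is out (column 1 already has a 1).
  (2,6) is out (column 6 already has a 1).
  So the only cell in row 2 that can hold 1 is (2,3).
  So (2,3) = 1.

3,4,1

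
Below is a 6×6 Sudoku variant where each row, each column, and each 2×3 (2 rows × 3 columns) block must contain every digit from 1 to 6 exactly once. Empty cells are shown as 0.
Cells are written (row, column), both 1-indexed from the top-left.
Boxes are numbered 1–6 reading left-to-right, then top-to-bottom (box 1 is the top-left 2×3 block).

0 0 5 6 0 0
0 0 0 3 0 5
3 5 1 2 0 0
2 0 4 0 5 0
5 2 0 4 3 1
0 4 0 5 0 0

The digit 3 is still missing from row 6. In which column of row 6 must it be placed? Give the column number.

3

Consider where 3 can go in row 6.
(6,1) is out (column 1 already has a 3).
(6,5) is out (column 5 already has a 3).
(6,6) is out (box 6 already has a 3).
So the only cell in row 6 that can hold 3 is (6,3).
That is column 3.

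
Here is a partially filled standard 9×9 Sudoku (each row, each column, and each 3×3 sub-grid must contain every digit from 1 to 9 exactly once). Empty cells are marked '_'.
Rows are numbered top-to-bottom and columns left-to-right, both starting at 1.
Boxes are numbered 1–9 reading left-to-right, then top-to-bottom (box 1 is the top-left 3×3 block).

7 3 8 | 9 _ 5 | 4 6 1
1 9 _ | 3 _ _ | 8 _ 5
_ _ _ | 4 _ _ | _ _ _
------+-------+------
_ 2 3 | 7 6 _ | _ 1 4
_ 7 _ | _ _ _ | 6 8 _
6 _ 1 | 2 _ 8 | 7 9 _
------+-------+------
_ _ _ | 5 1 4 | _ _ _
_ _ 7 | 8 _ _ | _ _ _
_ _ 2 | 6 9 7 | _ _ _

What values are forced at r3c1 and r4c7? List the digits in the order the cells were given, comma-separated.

2,5

For r3c1:
  Consider where 2 can go in column 1.
  r4c1 is out (row 4 already has a 2).
  r5c1 is out (box 4 already has a 2).
  r7c1 is out (box 7 already has a 2).
  r8c1 is out (box 7 already has a 2).
  r9c1 is out (row 9 already has a 2).
  So the only cell in column 1 that can hold 2 is r3c1.
  So r3c1 = 2.
For r4c7:
  Row 4 already contains {1, 2, 3, 4, 6, 7}.
  Column 7 already contains {4, 6, 7, 8}.
  Its 3×3 block (box 6) already contains {1, 4, 6, 7, 8, 9}.
  The only value from 1–9 not eliminated is 5, so r4c7 = 5.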